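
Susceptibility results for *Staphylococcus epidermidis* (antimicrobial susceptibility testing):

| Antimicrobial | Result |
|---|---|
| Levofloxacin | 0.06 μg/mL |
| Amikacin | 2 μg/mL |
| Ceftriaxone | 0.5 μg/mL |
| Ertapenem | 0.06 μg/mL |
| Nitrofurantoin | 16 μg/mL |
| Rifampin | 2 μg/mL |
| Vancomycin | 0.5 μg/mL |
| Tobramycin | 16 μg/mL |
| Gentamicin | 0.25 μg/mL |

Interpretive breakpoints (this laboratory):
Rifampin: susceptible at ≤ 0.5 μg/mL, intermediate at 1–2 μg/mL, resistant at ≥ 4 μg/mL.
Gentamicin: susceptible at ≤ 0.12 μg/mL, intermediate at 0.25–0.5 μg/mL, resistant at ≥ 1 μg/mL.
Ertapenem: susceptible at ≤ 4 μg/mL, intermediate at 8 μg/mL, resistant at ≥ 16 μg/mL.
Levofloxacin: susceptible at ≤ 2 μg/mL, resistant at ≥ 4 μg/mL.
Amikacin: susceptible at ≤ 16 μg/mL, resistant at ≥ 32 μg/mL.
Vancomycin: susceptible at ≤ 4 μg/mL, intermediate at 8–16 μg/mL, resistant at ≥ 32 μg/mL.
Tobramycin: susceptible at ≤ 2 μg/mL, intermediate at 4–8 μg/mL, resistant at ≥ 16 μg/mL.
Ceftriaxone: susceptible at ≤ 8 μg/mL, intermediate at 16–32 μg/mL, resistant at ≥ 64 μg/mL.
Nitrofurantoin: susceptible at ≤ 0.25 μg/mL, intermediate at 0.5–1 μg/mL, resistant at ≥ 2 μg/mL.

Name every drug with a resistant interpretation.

Levofloxacin 0.06 μg/mL: ≤ 2 μg/mL → S
Amikacin: 2 μg/mL is ≤ 16 μg/mL ⇒ susceptible
Ceftriaxone: 0.5 μg/mL is ≤ 8 μg/mL → S
Ertapenem 0.06 μg/mL: ≤ 4 μg/mL → Susceptible
Nitrofurantoin: 16 μg/mL is ≥ 2 μg/mL — resistant
Rifampin: 2 μg/mL is in 1–2 μg/mL → intermediate
Vancomycin: 0.5 μg/mL is ≤ 4 μg/mL ⇒ susceptible
Tobramycin 16 μg/mL: ≥ 16 μg/mL — R
Gentamicin: 0.25 μg/mL is in 0.25–0.5 μg/mL → Intermediate

nitrofurantoin, tobramycin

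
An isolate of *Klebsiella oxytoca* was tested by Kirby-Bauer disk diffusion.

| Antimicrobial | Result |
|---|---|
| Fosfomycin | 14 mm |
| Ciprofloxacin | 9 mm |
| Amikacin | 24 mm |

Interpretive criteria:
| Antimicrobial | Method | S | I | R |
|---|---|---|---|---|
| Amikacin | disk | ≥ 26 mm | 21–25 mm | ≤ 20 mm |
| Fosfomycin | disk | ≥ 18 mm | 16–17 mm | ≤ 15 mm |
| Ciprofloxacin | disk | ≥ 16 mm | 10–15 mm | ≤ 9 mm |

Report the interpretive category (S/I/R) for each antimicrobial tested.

R, R, I

Fosfomycin: 14 mm is ≤ 15 mm → R
Ciprofloxacin 9 mm: ≤ 9 mm → Resistant
Amikacin (24 mm) in 21–25 mm → Intermediate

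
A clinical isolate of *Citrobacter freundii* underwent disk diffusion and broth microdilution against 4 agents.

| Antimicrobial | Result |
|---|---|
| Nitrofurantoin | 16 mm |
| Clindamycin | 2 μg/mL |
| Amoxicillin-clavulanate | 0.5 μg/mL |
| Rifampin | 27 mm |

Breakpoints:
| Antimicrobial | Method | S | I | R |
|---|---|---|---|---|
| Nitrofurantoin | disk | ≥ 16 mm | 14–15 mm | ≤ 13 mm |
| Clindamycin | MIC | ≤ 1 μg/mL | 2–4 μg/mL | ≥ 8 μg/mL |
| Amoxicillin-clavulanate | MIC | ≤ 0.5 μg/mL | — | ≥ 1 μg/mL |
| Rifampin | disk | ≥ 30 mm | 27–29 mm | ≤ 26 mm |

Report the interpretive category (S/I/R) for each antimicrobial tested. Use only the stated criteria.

S, I, S, I

Nitrofurantoin: 16 mm is ≥ 16 mm → Susceptible
Clindamycin: 2 μg/mL is in 2–4 μg/mL → I
Amoxicillin-clavulanate: 0.5 μg/mL is ≤ 0.5 μg/mL ⇒ susceptible
Rifampin 27 mm: in 27–29 mm → Intermediate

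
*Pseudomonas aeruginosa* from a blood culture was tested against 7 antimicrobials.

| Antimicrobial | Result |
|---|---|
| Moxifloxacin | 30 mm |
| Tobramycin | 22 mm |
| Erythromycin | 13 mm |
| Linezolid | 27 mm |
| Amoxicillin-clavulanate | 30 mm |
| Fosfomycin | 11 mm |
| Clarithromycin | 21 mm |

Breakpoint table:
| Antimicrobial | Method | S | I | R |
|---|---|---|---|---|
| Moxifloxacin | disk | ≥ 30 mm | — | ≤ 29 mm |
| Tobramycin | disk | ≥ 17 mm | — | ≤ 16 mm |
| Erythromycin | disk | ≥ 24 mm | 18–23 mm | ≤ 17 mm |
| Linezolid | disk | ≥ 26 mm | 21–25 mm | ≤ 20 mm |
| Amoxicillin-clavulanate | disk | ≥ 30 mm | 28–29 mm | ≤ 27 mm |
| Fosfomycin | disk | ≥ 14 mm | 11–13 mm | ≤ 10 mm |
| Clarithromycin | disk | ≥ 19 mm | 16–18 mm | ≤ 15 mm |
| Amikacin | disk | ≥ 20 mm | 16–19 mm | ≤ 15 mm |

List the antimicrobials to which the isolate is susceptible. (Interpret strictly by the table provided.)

moxifloxacin, tobramycin, linezolid, amoxicillin-clavulanate, clarithromycin

Moxifloxacin 30 mm: ≥ 30 mm ⇒ S
Tobramycin 22 mm: ≥ 17 mm → susceptible
Erythromycin: 13 mm is ≤ 17 mm — Resistant
Linezolid 27 mm: ≥ 26 mm — susceptible
Amoxicillin-clavulanate (30 mm) ≥ 30 mm ⇒ susceptible
Fosfomycin (11 mm) in 11–13 mm ⇒ I
Clarithromycin 21 mm: ≥ 19 mm → S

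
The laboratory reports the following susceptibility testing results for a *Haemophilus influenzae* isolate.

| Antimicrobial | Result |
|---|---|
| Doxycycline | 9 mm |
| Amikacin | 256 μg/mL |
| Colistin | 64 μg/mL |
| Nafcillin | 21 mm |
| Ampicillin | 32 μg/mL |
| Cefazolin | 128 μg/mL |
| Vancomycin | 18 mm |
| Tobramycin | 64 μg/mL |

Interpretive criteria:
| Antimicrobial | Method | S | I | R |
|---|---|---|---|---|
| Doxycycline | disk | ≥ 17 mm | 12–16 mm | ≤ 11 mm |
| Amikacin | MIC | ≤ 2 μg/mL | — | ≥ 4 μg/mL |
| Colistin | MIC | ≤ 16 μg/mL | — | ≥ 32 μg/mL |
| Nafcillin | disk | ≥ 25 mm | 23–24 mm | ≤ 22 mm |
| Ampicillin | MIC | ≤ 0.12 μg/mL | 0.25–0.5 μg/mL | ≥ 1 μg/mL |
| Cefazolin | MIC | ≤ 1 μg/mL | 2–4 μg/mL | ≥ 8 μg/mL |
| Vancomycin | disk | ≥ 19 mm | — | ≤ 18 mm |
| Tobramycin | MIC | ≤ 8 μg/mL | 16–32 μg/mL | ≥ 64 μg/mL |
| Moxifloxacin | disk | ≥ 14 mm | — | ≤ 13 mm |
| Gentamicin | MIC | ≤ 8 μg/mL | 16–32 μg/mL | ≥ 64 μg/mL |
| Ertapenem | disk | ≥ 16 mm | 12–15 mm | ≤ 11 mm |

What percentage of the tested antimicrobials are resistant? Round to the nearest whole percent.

Doxycycline 9 mm: ≤ 11 mm — resistant
Amikacin: 256 μg/mL is ≥ 4 μg/mL — R
Colistin 64 μg/mL: ≥ 32 μg/mL → R
Nafcillin: 21 mm is ≤ 22 mm → Resistant
Ampicillin: 32 μg/mL is ≥ 1 μg/mL ⇒ resistant
Cefazolin: 128 μg/mL is ≥ 8 μg/mL ⇒ R
Vancomycin: 18 mm is ≤ 18 mm → Resistant
Tobramycin (64 μg/mL) ≥ 64 μg/mL → resistant
Resistant: 8/8

100%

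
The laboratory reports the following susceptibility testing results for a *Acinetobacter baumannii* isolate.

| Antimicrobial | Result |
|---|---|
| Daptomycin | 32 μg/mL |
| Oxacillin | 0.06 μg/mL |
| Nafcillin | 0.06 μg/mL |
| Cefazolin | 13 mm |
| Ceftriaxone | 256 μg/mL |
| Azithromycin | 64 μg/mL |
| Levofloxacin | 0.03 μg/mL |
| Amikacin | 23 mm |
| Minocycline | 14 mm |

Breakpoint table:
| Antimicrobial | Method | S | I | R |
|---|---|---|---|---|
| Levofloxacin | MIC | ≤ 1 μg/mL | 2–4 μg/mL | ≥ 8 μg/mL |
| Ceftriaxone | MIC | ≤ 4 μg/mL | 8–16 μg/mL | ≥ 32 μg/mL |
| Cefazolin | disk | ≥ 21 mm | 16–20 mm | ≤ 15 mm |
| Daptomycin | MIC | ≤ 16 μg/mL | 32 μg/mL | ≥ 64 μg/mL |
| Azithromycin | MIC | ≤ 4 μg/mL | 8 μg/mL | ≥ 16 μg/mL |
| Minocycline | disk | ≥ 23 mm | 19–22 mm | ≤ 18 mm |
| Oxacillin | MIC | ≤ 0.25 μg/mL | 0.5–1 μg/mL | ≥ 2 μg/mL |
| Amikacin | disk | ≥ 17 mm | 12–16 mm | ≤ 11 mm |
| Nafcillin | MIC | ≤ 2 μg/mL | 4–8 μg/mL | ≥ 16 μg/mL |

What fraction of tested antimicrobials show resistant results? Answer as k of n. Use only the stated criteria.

Daptomycin (32 μg/mL) = 32 μg/mL — I
Oxacillin (0.06 μg/mL) ≤ 0.25 μg/mL — susceptible
Nafcillin: 0.06 μg/mL is ≤ 2 μg/mL — susceptible
Cefazolin: 13 mm is ≤ 15 mm ⇒ resistant
Ceftriaxone (256 μg/mL) ≥ 32 μg/mL ⇒ Resistant
Azithromycin 64 μg/mL: ≥ 16 μg/mL → resistant
Levofloxacin 0.03 μg/mL: ≤ 1 μg/mL → susceptible
Amikacin (23 mm) ≥ 17 mm ⇒ S
Minocycline (14 mm) ≤ 18 mm → Resistant
Resistant: 4/9

4 of 9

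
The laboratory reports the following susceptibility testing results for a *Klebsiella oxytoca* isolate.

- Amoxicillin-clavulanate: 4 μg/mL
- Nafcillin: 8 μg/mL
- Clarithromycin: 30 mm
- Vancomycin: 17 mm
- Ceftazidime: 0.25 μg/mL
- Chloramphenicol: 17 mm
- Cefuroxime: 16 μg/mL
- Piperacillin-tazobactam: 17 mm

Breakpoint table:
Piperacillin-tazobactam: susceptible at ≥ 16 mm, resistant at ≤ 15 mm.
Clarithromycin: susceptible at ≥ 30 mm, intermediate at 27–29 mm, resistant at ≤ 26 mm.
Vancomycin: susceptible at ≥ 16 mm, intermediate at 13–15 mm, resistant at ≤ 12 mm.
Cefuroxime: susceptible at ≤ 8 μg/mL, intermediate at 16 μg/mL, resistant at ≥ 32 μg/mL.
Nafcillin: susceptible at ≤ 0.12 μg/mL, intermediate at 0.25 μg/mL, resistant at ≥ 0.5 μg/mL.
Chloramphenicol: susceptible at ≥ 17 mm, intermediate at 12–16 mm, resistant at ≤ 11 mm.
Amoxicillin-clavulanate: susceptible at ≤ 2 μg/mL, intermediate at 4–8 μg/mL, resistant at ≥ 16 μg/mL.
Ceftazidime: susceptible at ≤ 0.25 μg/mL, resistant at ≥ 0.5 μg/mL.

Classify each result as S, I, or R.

Amoxicillin-clavulanate (4 μg/mL) in 4–8 μg/mL ⇒ I
Nafcillin: 8 μg/mL is ≥ 0.5 μg/mL → Resistant
Clarithromycin: 30 mm is ≥ 30 mm — S
Vancomycin (17 mm) ≥ 16 mm ⇒ S
Ceftazidime 0.25 μg/mL: ≤ 0.25 μg/mL → S
Chloramphenicol 17 mm: ≥ 17 mm → S
Cefuroxime (16 μg/mL) = 16 μg/mL ⇒ I
Piperacillin-tazobactam (17 mm) ≥ 16 mm → Susceptible

I, R, S, S, S, S, I, S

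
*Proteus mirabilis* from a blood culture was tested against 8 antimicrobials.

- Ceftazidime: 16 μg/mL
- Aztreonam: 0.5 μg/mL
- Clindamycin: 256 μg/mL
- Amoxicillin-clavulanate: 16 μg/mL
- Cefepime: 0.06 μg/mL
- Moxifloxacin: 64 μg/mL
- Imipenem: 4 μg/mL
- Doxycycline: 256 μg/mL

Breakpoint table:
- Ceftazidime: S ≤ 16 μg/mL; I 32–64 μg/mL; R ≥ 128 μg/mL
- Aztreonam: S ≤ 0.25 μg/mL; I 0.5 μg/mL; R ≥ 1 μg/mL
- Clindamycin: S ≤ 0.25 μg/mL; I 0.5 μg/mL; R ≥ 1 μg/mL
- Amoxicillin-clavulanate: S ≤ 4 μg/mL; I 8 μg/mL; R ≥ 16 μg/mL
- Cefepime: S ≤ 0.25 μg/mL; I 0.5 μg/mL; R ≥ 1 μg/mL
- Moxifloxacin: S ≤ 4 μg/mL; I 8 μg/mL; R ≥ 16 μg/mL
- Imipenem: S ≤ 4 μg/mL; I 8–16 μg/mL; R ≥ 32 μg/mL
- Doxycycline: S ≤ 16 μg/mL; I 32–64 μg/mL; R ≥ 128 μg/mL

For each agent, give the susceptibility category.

S, I, R, R, S, R, S, R

Ceftazidime (16 μg/mL) ≤ 16 μg/mL — S
Aztreonam: 0.5 μg/mL is = 0.5 μg/mL → Intermediate
Clindamycin (256 μg/mL) ≥ 1 μg/mL ⇒ Resistant
Amoxicillin-clavulanate: 16 μg/mL is ≥ 16 μg/mL — resistant
Cefepime: 0.06 μg/mL is ≤ 0.25 μg/mL ⇒ S
Moxifloxacin (64 μg/mL) ≥ 16 μg/mL — R
Imipenem: 4 μg/mL is ≤ 4 μg/mL → Susceptible
Doxycycline: 256 μg/mL is ≥ 128 μg/mL → R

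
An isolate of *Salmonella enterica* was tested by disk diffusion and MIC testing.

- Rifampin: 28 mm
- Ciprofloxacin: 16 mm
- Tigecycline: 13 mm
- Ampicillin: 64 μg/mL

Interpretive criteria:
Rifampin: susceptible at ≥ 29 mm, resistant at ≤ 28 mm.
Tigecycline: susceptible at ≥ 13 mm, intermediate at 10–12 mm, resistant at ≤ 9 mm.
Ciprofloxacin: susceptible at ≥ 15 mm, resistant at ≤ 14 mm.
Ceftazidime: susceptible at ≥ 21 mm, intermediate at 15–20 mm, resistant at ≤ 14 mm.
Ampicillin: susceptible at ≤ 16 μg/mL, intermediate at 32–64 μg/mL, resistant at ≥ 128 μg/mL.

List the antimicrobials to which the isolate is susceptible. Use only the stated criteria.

ciprofloxacin, tigecycline

Rifampin 28 mm: ≤ 28 mm — Resistant
Ciprofloxacin (16 mm) ≥ 15 mm → susceptible
Tigecycline 13 mm: ≥ 13 mm ⇒ susceptible
Ampicillin 64 μg/mL: in 32–64 μg/mL → intermediate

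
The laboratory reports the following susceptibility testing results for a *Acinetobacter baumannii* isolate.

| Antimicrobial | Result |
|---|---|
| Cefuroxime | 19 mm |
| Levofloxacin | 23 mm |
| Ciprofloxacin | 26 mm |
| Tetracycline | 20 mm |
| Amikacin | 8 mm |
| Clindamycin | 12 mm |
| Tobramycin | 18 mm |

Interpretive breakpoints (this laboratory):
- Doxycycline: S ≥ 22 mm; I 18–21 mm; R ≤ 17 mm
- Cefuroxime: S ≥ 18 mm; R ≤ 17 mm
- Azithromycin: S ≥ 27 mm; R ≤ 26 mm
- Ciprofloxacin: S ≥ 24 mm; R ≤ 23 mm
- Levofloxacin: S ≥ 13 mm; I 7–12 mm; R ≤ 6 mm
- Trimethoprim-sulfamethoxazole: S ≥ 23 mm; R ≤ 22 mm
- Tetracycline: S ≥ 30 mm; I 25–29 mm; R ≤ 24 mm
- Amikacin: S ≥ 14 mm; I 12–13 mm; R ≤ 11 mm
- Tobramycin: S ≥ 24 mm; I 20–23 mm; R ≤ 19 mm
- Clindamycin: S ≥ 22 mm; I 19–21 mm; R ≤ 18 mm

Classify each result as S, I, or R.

Cefuroxime (19 mm) ≥ 18 mm — susceptible
Levofloxacin 23 mm: ≥ 13 mm ⇒ susceptible
Ciprofloxacin: 26 mm is ≥ 24 mm → susceptible
Tetracycline: 20 mm is ≤ 24 mm → R
Amikacin (8 mm) ≤ 11 mm ⇒ R
Clindamycin: 12 mm is ≤ 18 mm ⇒ R
Tobramycin: 18 mm is ≤ 19 mm ⇒ R

S, S, S, R, R, R, R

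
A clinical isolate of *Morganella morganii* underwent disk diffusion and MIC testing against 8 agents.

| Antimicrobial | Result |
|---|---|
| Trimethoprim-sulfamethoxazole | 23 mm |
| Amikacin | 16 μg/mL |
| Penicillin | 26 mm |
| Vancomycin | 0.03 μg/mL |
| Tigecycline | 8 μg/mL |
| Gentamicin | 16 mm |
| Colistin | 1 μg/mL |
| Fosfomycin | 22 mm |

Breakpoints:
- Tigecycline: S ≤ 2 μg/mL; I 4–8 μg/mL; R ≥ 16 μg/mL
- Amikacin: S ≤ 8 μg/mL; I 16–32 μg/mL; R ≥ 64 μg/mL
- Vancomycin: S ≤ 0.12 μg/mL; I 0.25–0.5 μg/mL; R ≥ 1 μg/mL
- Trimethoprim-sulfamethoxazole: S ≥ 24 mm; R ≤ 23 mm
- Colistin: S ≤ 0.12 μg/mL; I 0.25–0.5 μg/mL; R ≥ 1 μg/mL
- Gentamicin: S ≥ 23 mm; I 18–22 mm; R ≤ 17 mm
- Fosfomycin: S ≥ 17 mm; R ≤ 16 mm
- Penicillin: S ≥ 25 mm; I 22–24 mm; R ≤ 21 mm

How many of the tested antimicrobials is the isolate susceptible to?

3

Trimethoprim-sulfamethoxazole: 23 mm is ≤ 23 mm ⇒ Resistant
Amikacin (16 μg/mL) in 16–32 μg/mL — intermediate
Penicillin 26 mm: ≥ 25 mm ⇒ S
Vancomycin (0.03 μg/mL) ≤ 0.12 μg/mL ⇒ Susceptible
Tigecycline: 8 μg/mL is in 4–8 μg/mL — Intermediate
Gentamicin (16 mm) ≤ 17 mm ⇒ Resistant
Colistin: 1 μg/mL is ≥ 1 μg/mL — Resistant
Fosfomycin 22 mm: ≥ 17 mm → S
Susceptible: 3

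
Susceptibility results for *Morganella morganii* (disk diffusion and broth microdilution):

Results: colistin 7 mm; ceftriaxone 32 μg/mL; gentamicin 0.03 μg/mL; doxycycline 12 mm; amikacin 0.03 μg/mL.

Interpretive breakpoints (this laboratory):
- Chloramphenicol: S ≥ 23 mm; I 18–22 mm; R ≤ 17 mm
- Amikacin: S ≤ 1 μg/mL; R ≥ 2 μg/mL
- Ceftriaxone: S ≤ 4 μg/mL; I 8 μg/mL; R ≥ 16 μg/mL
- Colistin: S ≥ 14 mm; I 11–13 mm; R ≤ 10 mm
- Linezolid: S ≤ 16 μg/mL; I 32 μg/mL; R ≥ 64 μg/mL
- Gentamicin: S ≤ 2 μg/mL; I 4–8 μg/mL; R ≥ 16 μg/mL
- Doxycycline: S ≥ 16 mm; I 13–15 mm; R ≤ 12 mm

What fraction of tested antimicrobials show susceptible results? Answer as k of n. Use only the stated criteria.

Colistin: 7 mm is ≤ 10 mm — resistant
Ceftriaxone 32 μg/mL: ≥ 16 μg/mL — R
Gentamicin 0.03 μg/mL: ≤ 2 μg/mL → S
Doxycycline: 12 mm is ≤ 12 mm — R
Amikacin 0.03 μg/mL: ≤ 1 μg/mL → S
Susceptible: 2/5

2 of 5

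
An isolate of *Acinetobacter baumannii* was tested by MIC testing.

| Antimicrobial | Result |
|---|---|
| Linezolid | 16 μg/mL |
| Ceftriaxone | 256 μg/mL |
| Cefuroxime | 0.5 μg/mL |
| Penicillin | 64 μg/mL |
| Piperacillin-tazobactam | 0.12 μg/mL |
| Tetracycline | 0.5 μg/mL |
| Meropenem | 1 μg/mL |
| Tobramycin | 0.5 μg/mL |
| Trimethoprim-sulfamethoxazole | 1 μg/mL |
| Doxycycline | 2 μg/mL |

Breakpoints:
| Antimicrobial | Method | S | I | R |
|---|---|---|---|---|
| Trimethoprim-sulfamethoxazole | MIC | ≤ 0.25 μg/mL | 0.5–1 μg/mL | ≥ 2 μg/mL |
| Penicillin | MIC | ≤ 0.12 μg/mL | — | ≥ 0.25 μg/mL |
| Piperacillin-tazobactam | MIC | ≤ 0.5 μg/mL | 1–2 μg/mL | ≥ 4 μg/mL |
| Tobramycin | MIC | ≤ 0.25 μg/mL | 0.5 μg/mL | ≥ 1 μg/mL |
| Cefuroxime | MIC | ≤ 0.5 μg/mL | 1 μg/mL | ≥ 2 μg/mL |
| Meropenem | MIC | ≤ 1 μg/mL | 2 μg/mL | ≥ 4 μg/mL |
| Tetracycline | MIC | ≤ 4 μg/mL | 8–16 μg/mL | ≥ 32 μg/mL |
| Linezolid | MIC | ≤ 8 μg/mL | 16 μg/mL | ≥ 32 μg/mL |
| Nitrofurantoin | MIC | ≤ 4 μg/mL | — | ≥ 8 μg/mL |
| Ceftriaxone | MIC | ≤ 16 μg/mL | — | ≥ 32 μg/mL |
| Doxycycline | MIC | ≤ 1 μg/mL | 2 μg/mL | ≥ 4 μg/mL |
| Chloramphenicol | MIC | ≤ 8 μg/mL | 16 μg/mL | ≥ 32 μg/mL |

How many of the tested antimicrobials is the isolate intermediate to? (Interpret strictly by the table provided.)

4

Linezolid 16 μg/mL: = 16 μg/mL ⇒ Intermediate
Ceftriaxone (256 μg/mL) ≥ 32 μg/mL ⇒ R
Cefuroxime: 0.5 μg/mL is ≤ 0.5 μg/mL ⇒ susceptible
Penicillin 64 μg/mL: ≥ 0.25 μg/mL → Resistant
Piperacillin-tazobactam (0.12 μg/mL) ≤ 0.5 μg/mL → S
Tetracycline 0.5 μg/mL: ≤ 4 μg/mL — Susceptible
Meropenem: 1 μg/mL is ≤ 1 μg/mL → S
Tobramycin (0.5 μg/mL) = 0.5 μg/mL → I
Trimethoprim-sulfamethoxazole (1 μg/mL) in 0.5–1 μg/mL → Intermediate
Doxycycline (2 μg/mL) = 2 μg/mL → intermediate
Intermediate: 4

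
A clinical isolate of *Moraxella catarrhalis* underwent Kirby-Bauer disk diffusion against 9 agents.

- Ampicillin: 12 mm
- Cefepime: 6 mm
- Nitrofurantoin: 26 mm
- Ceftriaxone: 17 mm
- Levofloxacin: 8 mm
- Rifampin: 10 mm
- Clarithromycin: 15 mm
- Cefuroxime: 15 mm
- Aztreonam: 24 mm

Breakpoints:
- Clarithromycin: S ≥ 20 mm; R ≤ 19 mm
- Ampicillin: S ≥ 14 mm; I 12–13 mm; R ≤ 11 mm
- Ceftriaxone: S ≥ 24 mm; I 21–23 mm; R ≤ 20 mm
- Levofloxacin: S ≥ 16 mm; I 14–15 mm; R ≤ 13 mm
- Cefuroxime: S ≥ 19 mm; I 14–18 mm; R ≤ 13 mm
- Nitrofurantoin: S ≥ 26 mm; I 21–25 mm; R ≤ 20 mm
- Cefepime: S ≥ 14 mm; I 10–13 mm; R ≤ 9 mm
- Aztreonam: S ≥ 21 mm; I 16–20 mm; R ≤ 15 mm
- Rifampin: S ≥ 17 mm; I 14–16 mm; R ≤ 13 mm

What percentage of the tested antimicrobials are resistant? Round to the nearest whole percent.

56%

Ampicillin 12 mm: in 12–13 mm → intermediate
Cefepime (6 mm) ≤ 9 mm — Resistant
Nitrofurantoin 26 mm: ≥ 26 mm — susceptible
Ceftriaxone (17 mm) ≤ 20 mm → resistant
Levofloxacin (8 mm) ≤ 13 mm ⇒ R
Rifampin 10 mm: ≤ 13 mm — Resistant
Clarithromycin: 15 mm is ≤ 19 mm — R
Cefuroxime: 15 mm is in 14–18 mm → I
Aztreonam: 24 mm is ≥ 21 mm — susceptible
Resistant: 5/9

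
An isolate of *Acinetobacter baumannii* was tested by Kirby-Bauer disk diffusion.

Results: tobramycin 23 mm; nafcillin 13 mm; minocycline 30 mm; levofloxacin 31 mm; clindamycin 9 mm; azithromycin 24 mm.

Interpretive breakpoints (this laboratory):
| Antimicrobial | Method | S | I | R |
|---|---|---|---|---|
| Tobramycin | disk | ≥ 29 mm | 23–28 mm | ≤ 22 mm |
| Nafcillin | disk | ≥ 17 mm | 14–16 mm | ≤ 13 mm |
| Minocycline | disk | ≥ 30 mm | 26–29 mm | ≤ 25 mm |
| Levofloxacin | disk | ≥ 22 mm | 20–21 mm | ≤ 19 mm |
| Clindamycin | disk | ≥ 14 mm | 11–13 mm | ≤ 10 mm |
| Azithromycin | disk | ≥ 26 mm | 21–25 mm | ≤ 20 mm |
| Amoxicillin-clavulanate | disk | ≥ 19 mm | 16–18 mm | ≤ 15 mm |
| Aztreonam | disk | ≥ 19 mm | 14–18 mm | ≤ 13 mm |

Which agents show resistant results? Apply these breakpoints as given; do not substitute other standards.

nafcillin, clindamycin

Tobramycin (23 mm) in 23–28 mm — I
Nafcillin (13 mm) ≤ 13 mm → Resistant
Minocycline (30 mm) ≥ 30 mm → Susceptible
Levofloxacin 31 mm: ≥ 22 mm — Susceptible
Clindamycin 9 mm: ≤ 10 mm → R
Azithromycin (24 mm) in 21–25 mm → I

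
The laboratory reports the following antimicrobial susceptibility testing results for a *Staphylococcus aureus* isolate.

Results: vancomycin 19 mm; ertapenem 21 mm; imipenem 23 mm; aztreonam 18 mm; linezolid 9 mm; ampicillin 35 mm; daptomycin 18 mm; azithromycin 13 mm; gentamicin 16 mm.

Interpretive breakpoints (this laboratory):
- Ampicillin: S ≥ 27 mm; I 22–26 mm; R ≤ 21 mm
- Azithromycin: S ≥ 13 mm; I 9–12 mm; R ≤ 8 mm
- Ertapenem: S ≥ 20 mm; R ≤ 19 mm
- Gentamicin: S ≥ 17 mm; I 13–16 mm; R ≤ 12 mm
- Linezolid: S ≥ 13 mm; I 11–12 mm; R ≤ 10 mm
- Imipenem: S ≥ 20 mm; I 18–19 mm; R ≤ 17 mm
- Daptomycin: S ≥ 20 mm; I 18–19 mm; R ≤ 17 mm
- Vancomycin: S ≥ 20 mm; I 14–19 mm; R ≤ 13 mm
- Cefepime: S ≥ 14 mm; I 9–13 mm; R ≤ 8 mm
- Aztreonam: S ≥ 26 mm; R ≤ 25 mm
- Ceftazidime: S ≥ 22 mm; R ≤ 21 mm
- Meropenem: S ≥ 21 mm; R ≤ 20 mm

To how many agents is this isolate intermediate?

3

Vancomycin (19 mm) in 14–19 mm — intermediate
Ertapenem 21 mm: ≥ 20 mm → Susceptible
Imipenem (23 mm) ≥ 20 mm — S
Aztreonam 18 mm: ≤ 25 mm ⇒ Resistant
Linezolid (9 mm) ≤ 10 mm ⇒ R
Ampicillin: 35 mm is ≥ 27 mm → Susceptible
Daptomycin: 18 mm is in 18–19 mm ⇒ Intermediate
Azithromycin: 13 mm is ≥ 13 mm ⇒ susceptible
Gentamicin (16 mm) in 13–16 mm — Intermediate
Intermediate: 3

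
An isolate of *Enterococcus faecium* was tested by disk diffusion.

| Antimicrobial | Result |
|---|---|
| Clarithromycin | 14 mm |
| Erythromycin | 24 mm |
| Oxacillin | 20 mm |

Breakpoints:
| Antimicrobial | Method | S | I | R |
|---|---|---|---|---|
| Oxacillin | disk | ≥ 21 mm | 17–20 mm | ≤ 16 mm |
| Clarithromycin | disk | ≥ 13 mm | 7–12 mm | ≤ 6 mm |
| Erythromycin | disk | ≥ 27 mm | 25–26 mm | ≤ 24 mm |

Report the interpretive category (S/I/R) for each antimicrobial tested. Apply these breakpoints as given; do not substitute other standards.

Clarithromycin 14 mm: ≥ 13 mm → Susceptible
Erythromycin (24 mm) ≤ 24 mm — Resistant
Oxacillin: 20 mm is in 17–20 mm → intermediate

S, R, I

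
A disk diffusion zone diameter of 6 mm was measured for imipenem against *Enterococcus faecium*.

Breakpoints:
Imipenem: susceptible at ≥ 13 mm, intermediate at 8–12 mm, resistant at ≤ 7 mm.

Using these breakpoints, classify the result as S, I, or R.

Imipenem 6 mm: ≤ 7 mm — R

Resistant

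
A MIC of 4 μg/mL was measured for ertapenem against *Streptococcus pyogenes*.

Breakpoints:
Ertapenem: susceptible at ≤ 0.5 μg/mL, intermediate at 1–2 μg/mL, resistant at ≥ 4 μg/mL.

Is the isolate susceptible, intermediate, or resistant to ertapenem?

Ertapenem (4 μg/mL) ≥ 4 μg/mL — R

R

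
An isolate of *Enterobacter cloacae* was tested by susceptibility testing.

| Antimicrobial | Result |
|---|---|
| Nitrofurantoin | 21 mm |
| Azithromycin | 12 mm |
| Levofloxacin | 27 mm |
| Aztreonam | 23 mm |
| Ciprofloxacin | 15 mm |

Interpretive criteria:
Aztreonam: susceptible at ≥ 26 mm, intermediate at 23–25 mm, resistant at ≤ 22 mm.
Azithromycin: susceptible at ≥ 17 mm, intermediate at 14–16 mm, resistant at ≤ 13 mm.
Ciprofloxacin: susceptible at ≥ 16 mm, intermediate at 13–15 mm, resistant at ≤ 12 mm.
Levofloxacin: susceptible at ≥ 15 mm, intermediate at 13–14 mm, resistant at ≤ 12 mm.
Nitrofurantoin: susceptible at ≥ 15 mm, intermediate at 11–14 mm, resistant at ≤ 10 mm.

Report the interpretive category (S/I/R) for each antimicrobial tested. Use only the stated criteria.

S, R, S, I, I

Nitrofurantoin 21 mm: ≥ 15 mm ⇒ S
Azithromycin 12 mm: ≤ 13 mm ⇒ resistant
Levofloxacin 27 mm: ≥ 15 mm ⇒ susceptible
Aztreonam 23 mm: in 23–25 mm → Intermediate
Ciprofloxacin 15 mm: in 13–15 mm — I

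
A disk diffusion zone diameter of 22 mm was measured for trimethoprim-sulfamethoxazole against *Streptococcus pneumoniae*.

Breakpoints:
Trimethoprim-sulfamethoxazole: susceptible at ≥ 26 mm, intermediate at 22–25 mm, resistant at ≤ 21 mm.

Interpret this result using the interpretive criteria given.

Trimethoprim-sulfamethoxazole: 22 mm is in 22–25 mm ⇒ Intermediate

Intermediate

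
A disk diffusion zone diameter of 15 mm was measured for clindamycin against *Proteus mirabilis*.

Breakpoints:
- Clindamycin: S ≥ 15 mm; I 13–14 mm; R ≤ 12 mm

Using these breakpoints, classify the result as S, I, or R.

Clindamycin (15 mm) ≥ 15 mm ⇒ Susceptible

S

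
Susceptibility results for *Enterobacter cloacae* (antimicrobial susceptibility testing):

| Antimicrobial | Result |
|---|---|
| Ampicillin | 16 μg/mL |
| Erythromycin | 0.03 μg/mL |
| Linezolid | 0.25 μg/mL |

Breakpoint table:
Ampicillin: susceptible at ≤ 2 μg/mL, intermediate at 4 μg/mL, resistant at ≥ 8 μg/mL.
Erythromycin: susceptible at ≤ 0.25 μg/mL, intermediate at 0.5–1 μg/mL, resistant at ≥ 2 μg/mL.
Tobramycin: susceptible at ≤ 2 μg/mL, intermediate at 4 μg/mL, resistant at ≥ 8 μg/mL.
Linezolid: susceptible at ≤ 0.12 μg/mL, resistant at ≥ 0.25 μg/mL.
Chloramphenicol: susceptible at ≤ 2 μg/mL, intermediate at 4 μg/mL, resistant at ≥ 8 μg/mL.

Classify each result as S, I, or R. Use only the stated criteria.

Ampicillin (16 μg/mL) ≥ 8 μg/mL ⇒ R
Erythromycin: 0.03 μg/mL is ≤ 0.25 μg/mL — Susceptible
Linezolid 0.25 μg/mL: ≥ 0.25 μg/mL — resistant

R, S, R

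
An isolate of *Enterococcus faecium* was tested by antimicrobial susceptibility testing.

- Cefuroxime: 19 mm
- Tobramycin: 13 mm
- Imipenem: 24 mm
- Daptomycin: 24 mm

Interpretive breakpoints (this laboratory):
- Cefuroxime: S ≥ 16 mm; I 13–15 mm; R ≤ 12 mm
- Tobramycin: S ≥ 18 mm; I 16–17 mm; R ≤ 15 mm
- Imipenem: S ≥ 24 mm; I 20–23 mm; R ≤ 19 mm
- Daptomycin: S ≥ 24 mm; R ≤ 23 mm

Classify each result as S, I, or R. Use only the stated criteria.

Cefuroxime 19 mm: ≥ 16 mm — susceptible
Tobramycin 13 mm: ≤ 15 mm → resistant
Imipenem 24 mm: ≥ 24 mm → Susceptible
Daptomycin: 24 mm is ≥ 24 mm → susceptible

S, R, S, S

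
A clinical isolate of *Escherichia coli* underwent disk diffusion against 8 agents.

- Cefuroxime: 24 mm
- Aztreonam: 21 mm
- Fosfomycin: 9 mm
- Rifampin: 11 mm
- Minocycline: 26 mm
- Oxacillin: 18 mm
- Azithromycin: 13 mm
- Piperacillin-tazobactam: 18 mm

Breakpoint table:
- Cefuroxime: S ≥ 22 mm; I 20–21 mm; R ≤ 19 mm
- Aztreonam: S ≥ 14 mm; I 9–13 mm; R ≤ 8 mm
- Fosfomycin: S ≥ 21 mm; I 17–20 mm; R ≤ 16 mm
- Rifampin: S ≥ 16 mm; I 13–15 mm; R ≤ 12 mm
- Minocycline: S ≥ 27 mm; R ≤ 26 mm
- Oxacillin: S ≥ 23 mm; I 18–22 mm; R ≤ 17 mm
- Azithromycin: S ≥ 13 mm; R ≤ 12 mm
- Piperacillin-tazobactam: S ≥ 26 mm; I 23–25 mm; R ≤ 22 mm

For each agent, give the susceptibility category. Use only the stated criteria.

S, S, R, R, R, I, S, R

Cefuroxime: 24 mm is ≥ 22 mm → S
Aztreonam: 21 mm is ≥ 14 mm → Susceptible
Fosfomycin 9 mm: ≤ 16 mm — Resistant
Rifampin: 11 mm is ≤ 12 mm → resistant
Minocycline: 26 mm is ≤ 26 mm — resistant
Oxacillin: 18 mm is in 18–22 mm → I
Azithromycin 13 mm: ≥ 13 mm → Susceptible
Piperacillin-tazobactam (18 mm) ≤ 22 mm — Resistant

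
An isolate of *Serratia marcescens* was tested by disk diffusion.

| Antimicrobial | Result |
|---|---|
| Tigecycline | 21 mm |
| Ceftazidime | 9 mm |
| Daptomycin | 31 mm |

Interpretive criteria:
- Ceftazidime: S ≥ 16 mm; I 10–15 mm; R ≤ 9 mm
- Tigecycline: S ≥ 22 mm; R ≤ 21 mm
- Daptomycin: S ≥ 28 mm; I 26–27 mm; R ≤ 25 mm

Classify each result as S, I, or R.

Tigecycline: 21 mm is ≤ 21 mm → Resistant
Ceftazidime: 9 mm is ≤ 9 mm ⇒ R
Daptomycin 31 mm: ≥ 28 mm — susceptible

R, R, S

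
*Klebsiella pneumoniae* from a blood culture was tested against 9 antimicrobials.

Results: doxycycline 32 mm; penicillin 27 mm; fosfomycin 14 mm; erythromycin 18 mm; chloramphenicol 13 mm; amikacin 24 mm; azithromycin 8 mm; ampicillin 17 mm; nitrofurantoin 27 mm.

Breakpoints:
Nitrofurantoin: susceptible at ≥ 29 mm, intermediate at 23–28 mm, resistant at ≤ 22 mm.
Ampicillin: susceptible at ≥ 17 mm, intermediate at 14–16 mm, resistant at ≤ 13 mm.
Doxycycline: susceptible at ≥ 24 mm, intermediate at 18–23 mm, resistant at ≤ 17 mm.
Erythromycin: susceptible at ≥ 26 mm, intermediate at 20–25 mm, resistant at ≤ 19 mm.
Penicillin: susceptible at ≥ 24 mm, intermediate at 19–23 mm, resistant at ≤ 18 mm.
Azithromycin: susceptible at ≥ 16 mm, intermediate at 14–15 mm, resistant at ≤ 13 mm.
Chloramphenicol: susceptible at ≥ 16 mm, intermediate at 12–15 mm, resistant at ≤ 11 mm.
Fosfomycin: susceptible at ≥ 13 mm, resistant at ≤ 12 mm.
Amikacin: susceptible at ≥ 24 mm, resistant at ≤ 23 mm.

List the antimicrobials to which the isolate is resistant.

erythromycin, azithromycin

Doxycycline (32 mm) ≥ 24 mm → Susceptible
Penicillin (27 mm) ≥ 24 mm ⇒ S
Fosfomycin: 14 mm is ≥ 13 mm → susceptible
Erythromycin (18 mm) ≤ 19 mm — Resistant
Chloramphenicol 13 mm: in 12–15 mm — I
Amikacin 24 mm: ≥ 24 mm ⇒ S
Azithromycin 8 mm: ≤ 13 mm ⇒ R
Ampicillin: 17 mm is ≥ 17 mm → Susceptible
Nitrofurantoin 27 mm: in 23–28 mm → Intermediate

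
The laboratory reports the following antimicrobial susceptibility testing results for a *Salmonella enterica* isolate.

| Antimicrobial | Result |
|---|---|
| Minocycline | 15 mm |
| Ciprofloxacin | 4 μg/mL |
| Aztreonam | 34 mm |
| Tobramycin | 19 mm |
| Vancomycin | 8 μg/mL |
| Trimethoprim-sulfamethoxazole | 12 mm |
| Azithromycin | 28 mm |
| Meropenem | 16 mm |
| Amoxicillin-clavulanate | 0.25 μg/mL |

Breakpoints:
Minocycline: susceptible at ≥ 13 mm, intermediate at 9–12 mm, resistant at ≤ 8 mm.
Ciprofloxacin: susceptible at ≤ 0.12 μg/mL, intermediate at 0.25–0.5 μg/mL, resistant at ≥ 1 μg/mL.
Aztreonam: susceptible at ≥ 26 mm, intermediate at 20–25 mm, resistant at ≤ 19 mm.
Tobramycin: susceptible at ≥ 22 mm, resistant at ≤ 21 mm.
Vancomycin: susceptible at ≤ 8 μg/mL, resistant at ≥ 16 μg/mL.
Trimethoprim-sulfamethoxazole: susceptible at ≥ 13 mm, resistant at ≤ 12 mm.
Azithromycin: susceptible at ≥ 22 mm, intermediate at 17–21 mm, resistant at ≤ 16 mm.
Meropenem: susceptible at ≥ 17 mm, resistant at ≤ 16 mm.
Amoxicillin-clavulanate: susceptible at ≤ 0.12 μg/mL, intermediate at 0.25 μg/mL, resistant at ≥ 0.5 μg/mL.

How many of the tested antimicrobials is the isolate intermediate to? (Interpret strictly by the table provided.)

Minocycline 15 mm: ≥ 13 mm — susceptible
Ciprofloxacin (4 μg/mL) ≥ 1 μg/mL — resistant
Aztreonam 34 mm: ≥ 26 mm — susceptible
Tobramycin: 19 mm is ≤ 21 mm — R
Vancomycin: 8 μg/mL is ≤ 8 μg/mL ⇒ Susceptible
Trimethoprim-sulfamethoxazole 12 mm: ≤ 12 mm ⇒ R
Azithromycin (28 mm) ≥ 22 mm → susceptible
Meropenem: 16 mm is ≤ 16 mm — R
Amoxicillin-clavulanate: 0.25 μg/mL is = 0.25 μg/mL ⇒ I
Intermediate: 1

1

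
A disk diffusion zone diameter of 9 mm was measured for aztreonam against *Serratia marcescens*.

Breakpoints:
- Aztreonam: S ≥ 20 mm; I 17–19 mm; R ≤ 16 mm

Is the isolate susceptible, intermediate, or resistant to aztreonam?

R

Aztreonam: 9 mm is ≤ 16 mm — R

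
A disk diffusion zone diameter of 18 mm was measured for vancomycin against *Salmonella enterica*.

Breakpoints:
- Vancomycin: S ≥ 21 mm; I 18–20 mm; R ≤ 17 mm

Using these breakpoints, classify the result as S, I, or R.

Vancomycin: 18 mm is in 18–20 mm ⇒ intermediate

I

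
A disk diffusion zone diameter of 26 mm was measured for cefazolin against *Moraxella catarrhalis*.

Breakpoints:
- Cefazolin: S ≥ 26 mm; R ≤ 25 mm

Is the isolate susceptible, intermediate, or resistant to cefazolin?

Cefazolin: 26 mm is ≥ 26 mm → susceptible

Susceptible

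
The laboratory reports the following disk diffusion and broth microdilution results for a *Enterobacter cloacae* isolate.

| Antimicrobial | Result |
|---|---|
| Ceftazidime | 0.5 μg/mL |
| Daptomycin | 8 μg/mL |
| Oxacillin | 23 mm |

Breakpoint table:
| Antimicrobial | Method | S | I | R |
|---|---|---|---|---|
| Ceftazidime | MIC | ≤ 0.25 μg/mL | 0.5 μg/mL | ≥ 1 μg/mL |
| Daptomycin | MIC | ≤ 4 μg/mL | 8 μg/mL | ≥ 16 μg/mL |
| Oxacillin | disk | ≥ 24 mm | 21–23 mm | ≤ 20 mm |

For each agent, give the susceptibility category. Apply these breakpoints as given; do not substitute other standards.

Ceftazidime (0.5 μg/mL) = 0.5 μg/mL — I
Daptomycin: 8 μg/mL is = 8 μg/mL ⇒ intermediate
Oxacillin (23 mm) in 21–23 mm — Intermediate

I, I, I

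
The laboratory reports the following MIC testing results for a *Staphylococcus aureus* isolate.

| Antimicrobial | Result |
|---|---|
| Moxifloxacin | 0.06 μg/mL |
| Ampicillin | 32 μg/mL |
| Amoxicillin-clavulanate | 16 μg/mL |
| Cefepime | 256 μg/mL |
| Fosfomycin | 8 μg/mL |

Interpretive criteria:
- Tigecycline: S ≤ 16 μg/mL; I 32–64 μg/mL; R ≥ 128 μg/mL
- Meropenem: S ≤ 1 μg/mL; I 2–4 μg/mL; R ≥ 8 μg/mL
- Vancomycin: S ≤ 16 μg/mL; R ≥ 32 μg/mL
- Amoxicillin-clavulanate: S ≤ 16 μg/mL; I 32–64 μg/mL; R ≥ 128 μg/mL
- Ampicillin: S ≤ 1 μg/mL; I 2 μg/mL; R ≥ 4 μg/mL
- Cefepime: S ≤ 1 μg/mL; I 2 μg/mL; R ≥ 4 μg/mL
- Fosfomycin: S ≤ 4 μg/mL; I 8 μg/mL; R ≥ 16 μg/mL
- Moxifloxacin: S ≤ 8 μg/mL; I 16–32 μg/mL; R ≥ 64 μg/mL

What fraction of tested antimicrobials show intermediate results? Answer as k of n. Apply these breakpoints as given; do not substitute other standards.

Moxifloxacin (0.06 μg/mL) ≤ 8 μg/mL — S
Ampicillin 32 μg/mL: ≥ 4 μg/mL — R
Amoxicillin-clavulanate 16 μg/mL: ≤ 16 μg/mL — susceptible
Cefepime 256 μg/mL: ≥ 4 μg/mL — Resistant
Fosfomycin: 8 μg/mL is = 8 μg/mL ⇒ Intermediate
Intermediate: 1/5

1 of 5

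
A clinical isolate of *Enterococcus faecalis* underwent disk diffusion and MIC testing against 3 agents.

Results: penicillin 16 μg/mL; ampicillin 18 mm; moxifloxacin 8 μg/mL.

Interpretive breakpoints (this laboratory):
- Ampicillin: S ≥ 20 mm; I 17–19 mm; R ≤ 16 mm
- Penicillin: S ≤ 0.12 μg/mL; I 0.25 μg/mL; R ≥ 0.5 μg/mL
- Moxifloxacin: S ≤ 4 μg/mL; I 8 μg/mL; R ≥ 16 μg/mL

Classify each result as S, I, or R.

Penicillin (16 μg/mL) ≥ 0.5 μg/mL ⇒ Resistant
Ampicillin (18 mm) in 17–19 mm ⇒ Intermediate
Moxifloxacin: 8 μg/mL is = 8 μg/mL ⇒ intermediate

R, I, I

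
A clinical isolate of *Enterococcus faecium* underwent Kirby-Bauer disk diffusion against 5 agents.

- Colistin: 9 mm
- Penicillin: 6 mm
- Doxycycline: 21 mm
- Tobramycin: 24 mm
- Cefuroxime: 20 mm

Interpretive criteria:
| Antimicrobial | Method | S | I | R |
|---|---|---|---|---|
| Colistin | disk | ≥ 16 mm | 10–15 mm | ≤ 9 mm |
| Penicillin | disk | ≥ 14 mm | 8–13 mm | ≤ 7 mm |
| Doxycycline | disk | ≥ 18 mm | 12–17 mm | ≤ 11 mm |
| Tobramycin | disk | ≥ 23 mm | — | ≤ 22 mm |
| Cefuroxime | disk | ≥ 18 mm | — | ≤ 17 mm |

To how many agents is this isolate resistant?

Colistin (9 mm) ≤ 9 mm ⇒ resistant
Penicillin (6 mm) ≤ 7 mm → R
Doxycycline: 21 mm is ≥ 18 mm — Susceptible
Tobramycin (24 mm) ≥ 23 mm ⇒ S
Cefuroxime (20 mm) ≥ 18 mm ⇒ Susceptible
Resistant: 2

2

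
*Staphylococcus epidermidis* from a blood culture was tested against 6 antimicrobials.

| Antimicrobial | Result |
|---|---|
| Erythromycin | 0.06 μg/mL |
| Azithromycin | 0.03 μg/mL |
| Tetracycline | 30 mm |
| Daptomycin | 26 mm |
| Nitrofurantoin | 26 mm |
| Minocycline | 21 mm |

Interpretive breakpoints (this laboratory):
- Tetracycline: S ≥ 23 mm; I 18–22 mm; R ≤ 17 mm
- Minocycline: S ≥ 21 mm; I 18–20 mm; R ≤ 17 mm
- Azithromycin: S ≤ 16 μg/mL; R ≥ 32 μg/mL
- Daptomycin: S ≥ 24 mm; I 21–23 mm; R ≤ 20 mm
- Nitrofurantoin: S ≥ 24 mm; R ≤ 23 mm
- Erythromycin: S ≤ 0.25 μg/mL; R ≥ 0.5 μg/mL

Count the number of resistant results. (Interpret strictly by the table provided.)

Erythromycin 0.06 μg/mL: ≤ 0.25 μg/mL ⇒ Susceptible
Azithromycin (0.03 μg/mL) ≤ 16 μg/mL ⇒ Susceptible
Tetracycline: 30 mm is ≥ 23 mm — S
Daptomycin (26 mm) ≥ 24 mm — S
Nitrofurantoin: 26 mm is ≥ 24 mm — S
Minocycline 21 mm: ≥ 21 mm — Susceptible
Resistant: 0

0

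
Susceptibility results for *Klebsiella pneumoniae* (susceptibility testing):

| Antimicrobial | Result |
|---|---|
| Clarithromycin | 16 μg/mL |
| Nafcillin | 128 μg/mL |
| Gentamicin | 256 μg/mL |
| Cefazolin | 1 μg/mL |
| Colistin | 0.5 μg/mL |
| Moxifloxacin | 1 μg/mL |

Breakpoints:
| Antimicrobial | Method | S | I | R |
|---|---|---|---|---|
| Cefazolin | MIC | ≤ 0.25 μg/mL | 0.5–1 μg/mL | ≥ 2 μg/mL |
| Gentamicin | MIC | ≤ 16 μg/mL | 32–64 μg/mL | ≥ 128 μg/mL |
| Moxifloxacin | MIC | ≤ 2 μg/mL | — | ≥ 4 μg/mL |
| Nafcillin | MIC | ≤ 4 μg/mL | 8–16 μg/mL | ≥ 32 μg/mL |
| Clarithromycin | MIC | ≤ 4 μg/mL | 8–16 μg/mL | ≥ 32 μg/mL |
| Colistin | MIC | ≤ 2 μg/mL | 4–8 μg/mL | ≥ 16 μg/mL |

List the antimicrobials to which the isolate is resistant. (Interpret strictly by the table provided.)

nafcillin, gentamicin

Clarithromycin 16 μg/mL: in 8–16 μg/mL — I
Nafcillin 128 μg/mL: ≥ 32 μg/mL → resistant
Gentamicin: 256 μg/mL is ≥ 128 μg/mL ⇒ Resistant
Cefazolin (1 μg/mL) in 0.5–1 μg/mL → intermediate
Colistin: 0.5 μg/mL is ≤ 2 μg/mL → susceptible
Moxifloxacin 1 μg/mL: ≤ 2 μg/mL ⇒ Susceptible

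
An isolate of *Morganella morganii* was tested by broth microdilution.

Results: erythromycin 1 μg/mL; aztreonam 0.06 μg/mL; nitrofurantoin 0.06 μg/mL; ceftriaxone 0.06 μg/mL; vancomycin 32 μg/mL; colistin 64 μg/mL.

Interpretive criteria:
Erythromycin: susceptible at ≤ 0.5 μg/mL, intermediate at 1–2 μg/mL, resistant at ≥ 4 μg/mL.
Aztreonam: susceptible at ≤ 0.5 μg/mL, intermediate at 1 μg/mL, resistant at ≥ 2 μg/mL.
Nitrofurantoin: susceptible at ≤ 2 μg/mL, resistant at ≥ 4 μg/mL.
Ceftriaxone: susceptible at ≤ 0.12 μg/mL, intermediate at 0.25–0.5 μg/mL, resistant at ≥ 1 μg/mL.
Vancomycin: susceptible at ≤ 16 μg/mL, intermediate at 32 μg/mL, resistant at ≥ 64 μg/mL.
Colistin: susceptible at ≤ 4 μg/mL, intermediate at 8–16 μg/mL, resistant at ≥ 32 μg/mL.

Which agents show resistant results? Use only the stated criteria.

Erythromycin: 1 μg/mL is in 1–2 μg/mL ⇒ I
Aztreonam: 0.06 μg/mL is ≤ 0.5 μg/mL — S
Nitrofurantoin: 0.06 μg/mL is ≤ 2 μg/mL — S
Ceftriaxone 0.06 μg/mL: ≤ 0.12 μg/mL ⇒ susceptible
Vancomycin (32 μg/mL) = 32 μg/mL — I
Colistin: 64 μg/mL is ≥ 32 μg/mL ⇒ resistant

colistin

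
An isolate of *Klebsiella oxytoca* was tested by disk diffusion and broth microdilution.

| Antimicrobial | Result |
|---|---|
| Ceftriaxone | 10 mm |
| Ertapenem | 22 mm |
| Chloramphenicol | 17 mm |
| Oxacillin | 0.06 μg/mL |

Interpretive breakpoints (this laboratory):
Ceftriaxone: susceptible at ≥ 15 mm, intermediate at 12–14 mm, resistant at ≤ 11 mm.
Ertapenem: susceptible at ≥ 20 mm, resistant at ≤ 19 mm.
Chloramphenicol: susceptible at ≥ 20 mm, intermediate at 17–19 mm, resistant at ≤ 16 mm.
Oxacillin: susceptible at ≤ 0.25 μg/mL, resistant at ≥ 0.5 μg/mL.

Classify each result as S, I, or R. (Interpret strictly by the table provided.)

Ceftriaxone (10 mm) ≤ 11 mm → R
Ertapenem (22 mm) ≥ 20 mm ⇒ susceptible
Chloramphenicol (17 mm) in 17–19 mm → I
Oxacillin (0.06 μg/mL) ≤ 0.25 μg/mL → Susceptible

R, S, I, S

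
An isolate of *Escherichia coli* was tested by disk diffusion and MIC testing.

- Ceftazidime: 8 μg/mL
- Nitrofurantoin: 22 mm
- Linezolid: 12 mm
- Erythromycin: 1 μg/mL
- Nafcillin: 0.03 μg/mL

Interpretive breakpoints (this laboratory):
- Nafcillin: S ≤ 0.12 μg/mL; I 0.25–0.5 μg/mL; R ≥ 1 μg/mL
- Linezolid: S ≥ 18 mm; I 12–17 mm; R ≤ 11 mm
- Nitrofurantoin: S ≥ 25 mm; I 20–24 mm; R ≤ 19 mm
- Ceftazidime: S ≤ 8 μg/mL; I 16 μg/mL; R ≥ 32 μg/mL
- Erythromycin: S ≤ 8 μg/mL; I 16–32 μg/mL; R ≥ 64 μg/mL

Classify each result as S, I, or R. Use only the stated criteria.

S, I, I, S, S

Ceftazidime (8 μg/mL) ≤ 8 μg/mL ⇒ S
Nitrofurantoin 22 mm: in 20–24 mm → I
Linezolid (12 mm) in 12–17 mm — Intermediate
Erythromycin: 1 μg/mL is ≤ 8 μg/mL — S
Nafcillin (0.03 μg/mL) ≤ 0.12 μg/mL → Susceptible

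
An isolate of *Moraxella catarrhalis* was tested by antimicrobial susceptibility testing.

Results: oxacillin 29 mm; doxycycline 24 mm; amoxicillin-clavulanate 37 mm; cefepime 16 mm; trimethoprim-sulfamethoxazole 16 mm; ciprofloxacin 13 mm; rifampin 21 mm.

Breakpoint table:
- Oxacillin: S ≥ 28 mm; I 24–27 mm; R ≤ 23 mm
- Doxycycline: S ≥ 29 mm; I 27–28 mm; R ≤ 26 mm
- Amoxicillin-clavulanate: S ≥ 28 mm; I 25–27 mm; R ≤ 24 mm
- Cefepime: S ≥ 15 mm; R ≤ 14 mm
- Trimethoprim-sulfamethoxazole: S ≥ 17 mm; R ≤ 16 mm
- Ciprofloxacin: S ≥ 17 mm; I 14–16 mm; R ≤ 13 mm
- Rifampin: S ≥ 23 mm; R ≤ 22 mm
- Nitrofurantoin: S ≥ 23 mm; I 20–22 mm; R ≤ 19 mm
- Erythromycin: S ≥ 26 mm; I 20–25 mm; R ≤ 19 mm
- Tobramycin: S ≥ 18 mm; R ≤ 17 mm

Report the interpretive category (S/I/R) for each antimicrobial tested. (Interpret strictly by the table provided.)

Oxacillin: 29 mm is ≥ 28 mm → Susceptible
Doxycycline (24 mm) ≤ 26 mm ⇒ resistant
Amoxicillin-clavulanate 37 mm: ≥ 28 mm → Susceptible
Cefepime (16 mm) ≥ 15 mm ⇒ susceptible
Trimethoprim-sulfamethoxazole (16 mm) ≤ 16 mm — Resistant
Ciprofloxacin (13 mm) ≤ 13 mm — R
Rifampin 21 mm: ≤ 22 mm → resistant

S, R, S, S, R, R, R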